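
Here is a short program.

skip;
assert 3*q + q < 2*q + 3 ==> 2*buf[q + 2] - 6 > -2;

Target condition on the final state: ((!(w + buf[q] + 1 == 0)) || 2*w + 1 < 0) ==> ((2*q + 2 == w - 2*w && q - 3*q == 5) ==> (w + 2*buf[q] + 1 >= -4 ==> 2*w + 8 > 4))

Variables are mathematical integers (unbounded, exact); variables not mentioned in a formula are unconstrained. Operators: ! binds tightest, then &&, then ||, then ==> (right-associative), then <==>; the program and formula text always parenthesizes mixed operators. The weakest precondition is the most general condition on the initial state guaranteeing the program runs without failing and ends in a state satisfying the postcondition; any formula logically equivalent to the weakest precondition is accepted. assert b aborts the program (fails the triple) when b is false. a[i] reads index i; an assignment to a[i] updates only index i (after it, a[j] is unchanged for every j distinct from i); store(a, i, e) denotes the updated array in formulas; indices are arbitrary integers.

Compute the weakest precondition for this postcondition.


Working backward. After the program, the postcondition ((!(w + buf[q] + 1 == 0)) || 2*w + 1 < 0) ==> ((2*q + 2 == w - 2*w && q - 3*q == 5) ==> (w + 2*buf[q] + 1 >= -4 ==> 2*w + 8 > 4)) must hold; in canonical form it is ((!(buf[q] + w == -1)) || 2*w < -1) ==> ((2*q + w == -2 && 2*q == -5) ==> (2*buf[q] + w >= -5 ==> 2*w > -4)).
Before assert 3*q + q < 2*q + 3 ==> 2*buf[q + 2] - 6 > -2: (2*q < 3 ==> 2*buf[q + 2] > 4) && (((!(buf[q] + w == -1)) || 2*w < -1) ==> ((2*q + w == -2 && 2*q == -5) ==> (2*buf[q] + w >= -5 ==> 2*w > -4)))
Before skip: (2*q < 3 ==> 2*buf[q + 2] > 4) && (((!(buf[q] + w == -1)) || 2*w < -1) ==> ((2*q + w == -2 && 2*q == -5) ==> (2*buf[q] + w >= -5 ==> 2*w > -4)))
Answer: WP = (2*q < 3 ==> 2*buf[q + 2] > 4) && (((!(buf[q] + w == -1)) || 2*w < -1) ==> ((2*q + w == -2 && 2*q == -5) ==> (2*buf[q] + w >= -5 ==> 2*w > -4)))


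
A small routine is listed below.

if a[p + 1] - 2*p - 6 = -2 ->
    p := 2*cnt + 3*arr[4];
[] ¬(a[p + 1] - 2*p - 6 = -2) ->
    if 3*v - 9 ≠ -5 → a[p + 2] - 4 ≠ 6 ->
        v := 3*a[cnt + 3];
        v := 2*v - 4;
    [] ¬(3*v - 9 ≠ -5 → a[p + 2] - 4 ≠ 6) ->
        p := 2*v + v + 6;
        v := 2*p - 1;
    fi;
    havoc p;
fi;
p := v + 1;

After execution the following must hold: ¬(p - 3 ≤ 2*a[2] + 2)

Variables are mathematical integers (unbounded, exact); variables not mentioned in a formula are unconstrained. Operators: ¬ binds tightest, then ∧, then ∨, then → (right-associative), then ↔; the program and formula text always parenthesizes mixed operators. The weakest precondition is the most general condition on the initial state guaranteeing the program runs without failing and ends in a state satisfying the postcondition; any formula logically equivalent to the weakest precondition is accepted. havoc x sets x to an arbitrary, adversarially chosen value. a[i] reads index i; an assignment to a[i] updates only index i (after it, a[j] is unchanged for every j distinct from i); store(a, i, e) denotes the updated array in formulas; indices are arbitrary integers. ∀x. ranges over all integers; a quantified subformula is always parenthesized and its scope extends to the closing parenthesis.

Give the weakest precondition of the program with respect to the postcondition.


Working backward. After the program, the postcondition ¬(p - 3 ≤ 2*a[2] + 2) must hold; in canonical form it is ¬(p ≤ 2*a[2] + 5).
Before p := v + 1: ¬(v ≤ 2*a[2] + 4)
Then branch requires ¬(v ≤ 2*a[2] + 4); else branch requires ((3*v ≠ 4 → a[p + 2] ≠ 10) → (¬(6*a[cnt + 3] ≤ 2*a[2] + 8))) ∧ ((¬(3*v ≠ 4 → a[p + 2] ≠ 10)) → (¬(6*v ≤ 2*a[2] - 7))).
Before the if: (a[p + 1] = 2*p + 4 → (¬(v ≤ 2*a[2] + 4))) ∧ ((¬(a[p + 1] = 2*p + 4)) → (((3*v ≠ 4 → a[p + 2] ≠ 10) → (¬(6*a[cnt + 3] ≤ 2*a[2] + 8))) ∧ ((¬(3*v ≠ 4 → a[p + 2] ≠ 10)) → (¬(6*v ≤ 2*a[2] - 7)))))
Answer: WP = (a[p + 1] = 2*p + 4 → (¬(v ≤ 2*a[2] + 4))) ∧ ((¬(a[p + 1] = 2*p + 4)) → (((3*v ≠ 4 → a[p + 2] ≠ 10) → (¬(6*a[cnt + 3] ≤ 2*a[2] + 8))) ∧ ((¬(3*v ≠ 4 → a[p + 2] ≠ 10)) → (¬(6*v ≤ 2*a[2] - 7)))))


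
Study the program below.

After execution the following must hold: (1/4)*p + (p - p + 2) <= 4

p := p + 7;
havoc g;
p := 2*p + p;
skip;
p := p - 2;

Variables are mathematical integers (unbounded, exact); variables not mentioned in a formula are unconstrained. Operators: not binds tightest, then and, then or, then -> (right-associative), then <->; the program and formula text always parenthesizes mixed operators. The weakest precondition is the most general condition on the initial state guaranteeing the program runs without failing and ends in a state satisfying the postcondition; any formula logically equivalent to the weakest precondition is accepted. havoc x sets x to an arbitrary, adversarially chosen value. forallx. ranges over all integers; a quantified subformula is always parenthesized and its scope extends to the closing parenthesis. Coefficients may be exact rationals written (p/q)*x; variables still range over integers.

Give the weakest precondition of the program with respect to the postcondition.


Working backward. After the program, the postcondition (1/4)*p + (p - p + 2) <= 4 must hold; in canonical form it is (1/4)*p <= 2.
Before p := p - 2: (1/4)*p <= 5/2
Before skip: (1/4)*p <= 5/2
Before p := 2*p + p: (3/4)*p <= 5/2
Before havoc g: (3/4)*p <= 5/2
Before p := p + 7: (3/4)*p <= -11/4
Answer: WP = (3/4)*p <= -11/4


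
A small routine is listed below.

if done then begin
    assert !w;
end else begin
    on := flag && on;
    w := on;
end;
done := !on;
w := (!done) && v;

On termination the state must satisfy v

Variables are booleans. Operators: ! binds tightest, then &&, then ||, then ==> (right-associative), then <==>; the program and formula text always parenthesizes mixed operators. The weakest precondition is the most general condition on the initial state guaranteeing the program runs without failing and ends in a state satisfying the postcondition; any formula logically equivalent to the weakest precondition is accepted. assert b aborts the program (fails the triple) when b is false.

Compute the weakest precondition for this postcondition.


Working backward. After the program, v must hold.
Before w := (!done) && v: v
Before done := !on: v
Then branch requires (!w) && v; else branch requires v.
Before the if: (done ==> ((!w) && v)) && ((!done) ==> v)
Answer: WP = (done ==> ((!w) && v)) && ((!done) ==> v)


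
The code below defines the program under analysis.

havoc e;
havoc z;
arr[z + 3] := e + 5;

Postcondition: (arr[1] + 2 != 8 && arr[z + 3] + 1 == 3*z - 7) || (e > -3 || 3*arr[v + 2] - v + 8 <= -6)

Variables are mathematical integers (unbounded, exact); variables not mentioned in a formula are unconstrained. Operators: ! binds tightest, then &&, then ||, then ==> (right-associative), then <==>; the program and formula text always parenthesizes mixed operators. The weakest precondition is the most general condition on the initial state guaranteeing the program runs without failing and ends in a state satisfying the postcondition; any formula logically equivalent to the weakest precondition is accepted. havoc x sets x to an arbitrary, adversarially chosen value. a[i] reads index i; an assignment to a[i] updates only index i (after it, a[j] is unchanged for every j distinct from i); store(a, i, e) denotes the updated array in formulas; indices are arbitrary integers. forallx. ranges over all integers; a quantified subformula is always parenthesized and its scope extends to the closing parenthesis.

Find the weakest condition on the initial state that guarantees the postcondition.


Working backward. After the program, the postcondition (arr[1] + 2 != 8 && arr[z + 3] + 1 == 3*z - 7) || (e > -3 || 3*arr[v + 2] - v + 8 <= -6) must hold; in canonical form it is (arr[1] != 6 && arr[z + 3] == 3*z - 8) || e > -3 || 3*arr[v + 2] <= v - 14.
Before arr[z + 3] := e + 5: (store(arr, z + 3, e + 5)[1] != 6 && store(arr, z + 3, e + 5)[z + 3] == 3*z - 8) || e > -3 || 3*store(arr, z + 3, e + 5)[v + 2] <= v - 14
Before havoc z: forall z_1. ((store(arr, z_1 + 3, e + 5)[1] != 6 && store(arr, z_1 + 3, e + 5)[z_1 + 3] == 3*z_1 - 8) || e > -3 || 3*store(arr, z_1 + 3, e + 5)[v + 2] <= v - 14)
Before havoc e: forall e_1. (forall z_1. ((store(arr, z_1 + 3, e_1 + 5)[1] != 6 && store(arr, z_1 + 3, e_1 + 5)[z_1 + 3] == 3*z_1 - 8) || e_1 > -3 || 3*store(arr, z_1 + 3, e_1 + 5)[v + 2] <= v - 14))
Answer: WP = forall e_1. (forall z_1. ((store(arr, z_1 + 3, e_1 + 5)[1] != 6 && store(arr, z_1 + 3, e_1 + 5)[z_1 + 3] == 3*z_1 - 8) || e_1 > -3 || 3*store(arr, z_1 + 3, e_1 + 5)[v + 2] <= v - 14))


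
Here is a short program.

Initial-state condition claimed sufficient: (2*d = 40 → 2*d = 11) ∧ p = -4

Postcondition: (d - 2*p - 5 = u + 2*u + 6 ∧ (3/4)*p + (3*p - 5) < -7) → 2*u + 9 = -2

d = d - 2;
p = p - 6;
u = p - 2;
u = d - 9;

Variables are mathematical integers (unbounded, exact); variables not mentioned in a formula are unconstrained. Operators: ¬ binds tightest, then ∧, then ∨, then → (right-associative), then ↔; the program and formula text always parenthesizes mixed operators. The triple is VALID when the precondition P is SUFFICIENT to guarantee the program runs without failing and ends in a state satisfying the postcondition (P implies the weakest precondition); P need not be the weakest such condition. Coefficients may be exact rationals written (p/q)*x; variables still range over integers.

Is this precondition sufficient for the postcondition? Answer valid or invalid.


Working backward. After the program, the postcondition (d - 2*p - 5 = u + 2*u + 6 ∧ (3/4)*p + (3*p - 5) < -7) → 2*u + 9 = -2 must hold; in canonical form it is (d = 2*p + 3*u + 11 ∧ (15/4)*p < -2) → 2*u = -11.
Before u := d - 9: (2*d + 2*p = 16 ∧ (15/4)*p < -2) → 2*d = 7
Before u := p - 2: (2*d + 2*p = 16 ∧ (15/4)*p < -2) → 2*d = 7
Before p := p - 6: (2*d + 2*p = 28 ∧ (15/4)*p < 41/2) → 2*d = 7
Before d := d - 2: (2*d + 2*p = 32 ∧ (15/4)*p < 41/2) → 2*d = 11
The weakest precondition is (2*d + 2*p = 32 ∧ (15/4)*p < 41/2) → 2*d = 11.
Check whether (2*d = 40 → 2*d = 11) ∧ p = -4 implies it.
Every state satisfying the precondition satisfies the weakest precondition: the implication holds.
Answer: valid


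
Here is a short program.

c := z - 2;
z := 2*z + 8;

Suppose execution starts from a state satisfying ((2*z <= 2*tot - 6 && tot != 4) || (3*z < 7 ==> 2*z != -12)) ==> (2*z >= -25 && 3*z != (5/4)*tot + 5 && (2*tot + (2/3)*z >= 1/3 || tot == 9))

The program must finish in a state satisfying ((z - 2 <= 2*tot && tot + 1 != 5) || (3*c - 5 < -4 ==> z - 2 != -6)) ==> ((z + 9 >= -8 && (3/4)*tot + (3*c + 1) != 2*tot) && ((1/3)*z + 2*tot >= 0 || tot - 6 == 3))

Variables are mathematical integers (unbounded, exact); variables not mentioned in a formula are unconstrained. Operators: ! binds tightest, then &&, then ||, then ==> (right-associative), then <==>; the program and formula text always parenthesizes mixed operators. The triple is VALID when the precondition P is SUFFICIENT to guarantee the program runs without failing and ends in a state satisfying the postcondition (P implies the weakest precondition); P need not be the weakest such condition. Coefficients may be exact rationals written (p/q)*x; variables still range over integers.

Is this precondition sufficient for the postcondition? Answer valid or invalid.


Working backward. After the program, the postcondition ((z - 2 <= 2*tot && tot + 1 != 5) || (3*c - 5 < -4 ==> z - 2 != -6)) ==> ((z + 9 >= -8 && (3/4)*tot + (3*c + 1) != 2*tot) && ((1/3)*z + 2*tot >= 0 || tot - 6 == 3)) must hold; in canonical form it is ((z <= 2*tot + 2 && tot != 4) || (3*c < 1 ==> z != -4)) ==> (z >= -17 && 3*c != (5/4)*tot - 1 && (2*tot + (1/3)*z >= 0 || tot == 9)).
Before z := 2*z + 8: ((2*z <= 2*tot - 6 && tot != 4) || (3*c < 1 ==> 2*z != -12)) ==> (2*z >= -25 && 3*c != (5/4)*tot - 1 && (2*tot + (2/3)*z >= -8/3 || tot == 9))
Before c := z - 2: ((2*z <= 2*tot - 6 && tot != 4) || (3*z < 7 ==> 2*z != -12)) ==> (2*z >= -25 && 3*z != (5/4)*tot + 5 && (2*tot + (2/3)*z >= -8/3 || tot == 9))
The weakest precondition is ((2*z <= 2*tot - 6 && tot != 4) || (3*z < 7 ==> 2*z != -12)) ==> (2*z >= -25 && 3*z != (5/4)*tot + 5 && (2*tot + (2/3)*z >= -8/3 || tot == 9)).
Check whether ((2*z <= 2*tot - 6 && tot != 4) || (3*z < 7 ==> 2*z != -12)) ==> (2*z >= -25 && 3*z != (5/4)*tot + 5 && (2*tot + (2/3)*z >= 1/3 || tot == 9)) implies it.
Every state satisfying the precondition satisfies the weakest precondition: the implication holds.
Answer: valid


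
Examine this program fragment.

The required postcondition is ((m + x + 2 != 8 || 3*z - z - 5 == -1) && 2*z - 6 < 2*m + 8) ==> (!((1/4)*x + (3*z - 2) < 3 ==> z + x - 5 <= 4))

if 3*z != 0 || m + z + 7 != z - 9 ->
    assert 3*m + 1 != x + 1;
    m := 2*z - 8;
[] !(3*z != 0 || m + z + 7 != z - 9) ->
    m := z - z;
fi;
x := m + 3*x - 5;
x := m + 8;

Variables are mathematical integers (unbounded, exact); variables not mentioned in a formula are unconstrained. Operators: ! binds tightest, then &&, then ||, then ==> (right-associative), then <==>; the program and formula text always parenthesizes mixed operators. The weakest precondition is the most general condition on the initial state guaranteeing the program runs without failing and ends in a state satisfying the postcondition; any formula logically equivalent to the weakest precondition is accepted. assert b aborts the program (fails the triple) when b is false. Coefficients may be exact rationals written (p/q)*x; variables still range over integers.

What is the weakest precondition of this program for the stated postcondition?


Working backward. After the program, the postcondition ((m + x + 2 != 8 || 3*z - z - 5 == -1) && 2*z - 6 < 2*m + 8) ==> (!((1/4)*x + (3*z - 2) < 3 ==> z + x - 5 <= 4)) must hold; in canonical form it is ((m + x != 6 || 2*z == 4) && 2*z < 2*m + 14) ==> (!((1/4)*x + 3*z < 5 ==> x + z <= 9)).
Before x := m + 8: ((2*m != -2 || 2*z == 4) && 2*z < 2*m + 14) ==> (!((1/4)*m + 3*z < 3 ==> m + z <= 1))
Before x := m + 3*x - 5: ((2*m != -2 || 2*z == 4) && 2*z < 2*m + 14) ==> (!((1/4)*m + 3*z < 3 ==> m + z <= 1))
Then branch requires 3*m != x && (((4*z != 14 || 2*z == 4) && 2*z > 2) ==> (!((7/2)*z < 5 ==> 3*z <= 9))); else branch requires 2*z < 14 ==> (!(3*z < 3 ==> z <= 1)).
Before the if: ((3*z != 0 || m != -16) ==> (3*m != x && (((4*z != 14 || 2*z == 4) && 2*z > 2) ==> (!((7/2)*z < 5 ==> 3*z <= 9))))) && ((!(3*z != 0 || m != -16)) ==> (2*z < 14 ==> (!(3*z < 3 ==> z <= 1))))
Answer: WP = ((3*z != 0 || m != -16) ==> (3*m != x && (((4*z != 14 || 2*z == 4) && 2*z > 2) ==> (!((7/2)*z < 5 ==> 3*z <= 9))))) && ((!(3*z != 0 || m != -16)) ==> (2*z < 14 ==> (!(3*z < 3 ==> z <= 1))))


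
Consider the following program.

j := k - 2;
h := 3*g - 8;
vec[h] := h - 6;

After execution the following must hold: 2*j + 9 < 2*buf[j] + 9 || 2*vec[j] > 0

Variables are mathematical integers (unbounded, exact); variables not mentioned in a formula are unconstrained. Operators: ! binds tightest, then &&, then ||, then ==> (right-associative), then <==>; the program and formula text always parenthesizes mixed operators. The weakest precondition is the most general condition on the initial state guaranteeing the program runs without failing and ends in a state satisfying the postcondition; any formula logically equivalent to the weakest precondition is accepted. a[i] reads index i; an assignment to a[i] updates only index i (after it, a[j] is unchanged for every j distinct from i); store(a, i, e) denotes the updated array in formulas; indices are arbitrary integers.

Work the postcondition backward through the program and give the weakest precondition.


Working backward. After the program, the postcondition 2*j + 9 < 2*buf[j] + 9 || 2*vec[j] > 0 must hold; in canonical form it is 2*j < 2*buf[j] || 2*vec[j] > 0.
Before vec[h] := h - 6: 2*j < 2*buf[j] || 2*store(vec, h, h - 6)[j] > 0
Before h := 3*g - 8: 2*j < 2*buf[j] || 2*store(vec, 3*g - 8, 3*g - 14)[j] > 0
Before j := k - 2: 2*k < 2*buf[k - 2] + 4 || 2*store(vec, 3*g - 8, 3*g - 14)[k - 2] > 0
Answer: WP = 2*k < 2*buf[k - 2] + 4 || 2*store(vec, 3*g - 8, 3*g - 14)[k - 2] > 0


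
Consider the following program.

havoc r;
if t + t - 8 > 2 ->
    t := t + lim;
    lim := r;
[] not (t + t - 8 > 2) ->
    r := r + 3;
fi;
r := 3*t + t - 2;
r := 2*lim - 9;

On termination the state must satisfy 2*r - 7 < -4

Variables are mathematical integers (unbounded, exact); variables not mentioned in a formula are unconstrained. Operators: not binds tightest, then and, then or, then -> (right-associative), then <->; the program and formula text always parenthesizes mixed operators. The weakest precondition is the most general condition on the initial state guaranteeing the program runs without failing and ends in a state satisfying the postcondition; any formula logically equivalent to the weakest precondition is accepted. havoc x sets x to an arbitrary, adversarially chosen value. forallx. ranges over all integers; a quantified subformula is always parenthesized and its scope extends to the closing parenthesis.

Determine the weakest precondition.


Working backward. After the program, the postcondition 2*r - 7 < -4 must hold; in canonical form it is 2*r < 3.
Before r := 2*lim - 9: 4*lim < 21
Before r := 3*t + t - 2: 4*lim < 21
Then branch requires 4*r < 21; else branch requires 4*lim < 21.
Before the if: (2*t > 10 -> 4*r < 21) and ((not (2*t > 10)) -> 4*lim < 21)
Before havoc r: forall r_1. ((2*t > 10 -> 4*r_1 < 21) and ((not (2*t > 10)) -> 4*lim < 21))
Answer: WP = forall r_1. ((2*t > 10 -> 4*r_1 < 21) and ((not (2*t > 10)) -> 4*lim < 21))


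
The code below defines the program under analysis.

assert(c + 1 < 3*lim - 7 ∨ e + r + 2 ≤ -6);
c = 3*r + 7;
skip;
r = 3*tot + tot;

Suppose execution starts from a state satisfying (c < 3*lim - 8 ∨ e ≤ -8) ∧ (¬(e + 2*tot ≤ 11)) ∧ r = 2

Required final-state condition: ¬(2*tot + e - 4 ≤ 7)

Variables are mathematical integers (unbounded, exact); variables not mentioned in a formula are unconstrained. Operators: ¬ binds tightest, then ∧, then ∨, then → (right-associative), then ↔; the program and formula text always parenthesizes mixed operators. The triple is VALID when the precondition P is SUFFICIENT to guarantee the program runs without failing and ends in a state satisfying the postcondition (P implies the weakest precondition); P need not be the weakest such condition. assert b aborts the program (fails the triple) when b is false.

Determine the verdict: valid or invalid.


Working backward. After the program, the postcondition ¬(2*tot + e - 4 ≤ 7) must hold; in canonical form it is ¬(e + 2*tot ≤ 11).
Before r := 3*tot + tot: ¬(e + 2*tot ≤ 11)
Before skip: ¬(e + 2*tot ≤ 11)
Before c := 3*r + 7: ¬(e + 2*tot ≤ 11)
Before assert c + 1 < 3*lim - 7 ∨ e + r + 2 ≤ -6: (c < 3*lim - 8 ∨ e + r ≤ -8) ∧ (¬(e + 2*tot ≤ 11))
The weakest precondition is (c < 3*lim - 8 ∨ e + r ≤ -8) ∧ (¬(e + 2*tot ≤ 11)).
Check whether (c < 3*lim - 8 ∨ e ≤ -8) ∧ (¬(e + 2*tot ≤ 11)) ∧ r = 2 implies it.
Countermodel: at the initial state c = -8, e = -8, lim = 0, r = 2, tot = 10, the precondition holds but the weakest precondition fails.
Answer: invalid


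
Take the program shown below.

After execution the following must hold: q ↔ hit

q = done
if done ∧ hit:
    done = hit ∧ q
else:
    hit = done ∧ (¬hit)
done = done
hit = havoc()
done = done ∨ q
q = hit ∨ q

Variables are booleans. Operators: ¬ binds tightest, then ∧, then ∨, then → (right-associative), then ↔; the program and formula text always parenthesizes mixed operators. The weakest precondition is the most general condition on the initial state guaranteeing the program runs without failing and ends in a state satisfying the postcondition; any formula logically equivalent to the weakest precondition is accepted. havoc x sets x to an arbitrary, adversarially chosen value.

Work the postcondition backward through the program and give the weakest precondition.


Working backward. After the program, q ↔ hit must hold.
Before q := hit ∨ q: (hit ∨ q) ↔ hit
Before done := done ∨ q: (hit ∨ q) ↔ hit
Before havoc hit: ¬q
Before done := done: ¬q
Then branch requires ¬q; else branch requires ¬q.
Before the if: ((done ∧ hit) → (¬q)) ∧ ((¬(done ∧ hit)) → (¬q))
Before q := done: ((done ∧ hit) → (¬done)) ∧ ((¬(done ∧ hit)) → (¬done))
Answer: WP = ((done ∧ hit) → (¬done)) ∧ ((¬(done ∧ hit)) → (¬done))


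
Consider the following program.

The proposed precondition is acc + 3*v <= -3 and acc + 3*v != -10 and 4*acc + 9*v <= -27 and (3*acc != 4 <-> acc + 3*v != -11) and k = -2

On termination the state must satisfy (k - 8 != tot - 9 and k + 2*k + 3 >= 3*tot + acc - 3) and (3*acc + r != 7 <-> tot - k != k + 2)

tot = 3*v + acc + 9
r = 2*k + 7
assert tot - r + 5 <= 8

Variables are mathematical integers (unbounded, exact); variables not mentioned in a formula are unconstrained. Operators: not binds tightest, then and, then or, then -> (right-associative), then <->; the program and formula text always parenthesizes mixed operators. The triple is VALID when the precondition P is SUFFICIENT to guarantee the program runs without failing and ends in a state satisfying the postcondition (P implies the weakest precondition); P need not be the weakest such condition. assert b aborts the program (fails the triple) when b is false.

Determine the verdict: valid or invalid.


Working backward. After the program, the postcondition (k - 8 != tot - 9 and k + 2*k + 3 >= 3*tot + acc - 3) and (3*acc + r != 7 <-> tot - k != k + 2) must hold; in canonical form it is k != tot - 1 and 3*k >= acc + 3*tot - 6 and (3*acc + r != 7 <-> tot != 2*k + 2).
Before assert tot - r + 5 <= 8: tot <= r + 3 and k != tot - 1 and 3*k >= acc + 3*tot - 6 and (3*acc + r != 7 <-> tot != 2*k + 2)
Before r := 2*k + 7: tot <= 2*k + 10 and k != tot - 1 and 3*k >= acc + 3*tot - 6 and (3*acc + 2*k != 0 <-> tot != 2*k + 2)
Before tot := 3*v + acc + 9: acc + 3*v <= 2*k + 1 and k != acc + 3*v + 8 and 3*k >= 4*acc + 9*v + 21 and (3*acc + 2*k != 0 <-> acc + 3*v != 2*k - 7)
The weakest precondition is acc + 3*v <= 2*k + 1 and k != acc + 3*v + 8 and 3*k >= 4*acc + 9*v + 21 and (3*acc + 2*k != 0 <-> acc + 3*v != 2*k - 7).
Check whether acc + 3*v <= -3 and acc + 3*v != -10 and 4*acc + 9*v <= -27 and (3*acc != 4 <-> acc + 3*v != -11) and k = -2 implies it.
Every state satisfying the precondition satisfies the weakest precondition: the implication holds.
Answer: valid


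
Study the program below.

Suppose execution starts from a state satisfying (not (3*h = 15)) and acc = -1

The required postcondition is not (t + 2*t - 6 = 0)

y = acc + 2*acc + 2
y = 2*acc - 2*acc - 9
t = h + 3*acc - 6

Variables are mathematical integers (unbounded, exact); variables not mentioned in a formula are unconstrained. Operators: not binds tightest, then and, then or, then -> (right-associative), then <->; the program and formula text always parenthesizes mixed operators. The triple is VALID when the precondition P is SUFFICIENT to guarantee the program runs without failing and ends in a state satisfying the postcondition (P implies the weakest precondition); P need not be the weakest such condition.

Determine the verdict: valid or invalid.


Working backward. After the program, the postcondition not (t + 2*t - 6 = 0) must hold; in canonical form it is not (3*t = 6).
Before t := h + 3*acc - 6: not (9*acc + 3*h = 24)
Before y := 2*acc - 2*acc - 9: not (9*acc + 3*h = 24)
Before y := acc + 2*acc + 2: not (9*acc + 3*h = 24)
The weakest precondition is not (9*acc + 3*h = 24).
Check whether (not (3*h = 15)) and acc = -1 implies it.
Countermodel: at the initial state acc = -1, h = 11, the precondition holds but the weakest precondition fails.
Answer: invalid


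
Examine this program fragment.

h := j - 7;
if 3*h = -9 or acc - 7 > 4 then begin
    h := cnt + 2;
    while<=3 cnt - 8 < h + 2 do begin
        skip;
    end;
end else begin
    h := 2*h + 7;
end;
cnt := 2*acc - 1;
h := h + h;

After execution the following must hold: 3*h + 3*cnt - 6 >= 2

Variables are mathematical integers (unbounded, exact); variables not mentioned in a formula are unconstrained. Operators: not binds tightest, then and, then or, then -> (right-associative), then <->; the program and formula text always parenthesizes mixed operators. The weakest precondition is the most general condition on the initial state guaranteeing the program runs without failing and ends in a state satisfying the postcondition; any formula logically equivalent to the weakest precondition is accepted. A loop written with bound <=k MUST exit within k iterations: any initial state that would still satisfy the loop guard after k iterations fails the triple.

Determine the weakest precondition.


Working backward. After the program, the postcondition 3*h + 3*cnt - 6 >= 2 must hold; in canonical form it is 3*cnt + 3*h >= 8.
Before h := h + h: 3*cnt + 6*h >= 8
Before cnt := 2*acc - 1: 6*acc + 6*h >= 11
Then branch requires false; else branch requires 6*acc + 12*h >= -31.
Before the if: (not (3*h = -9 or acc > 11)) and ((not (3*h = -9 or acc > 11)) -> 6*acc + 12*h >= -31)
Before h := j - 7: (not (3*j = 12 or acc > 11)) and ((not (3*j = 12 or acc > 11)) -> 6*acc + 12*j >= 53)
Answer: WP = (not (3*j = 12 or acc > 11)) and ((not (3*j = 12 or acc > 11)) -> 6*acc + 12*j >= 53)


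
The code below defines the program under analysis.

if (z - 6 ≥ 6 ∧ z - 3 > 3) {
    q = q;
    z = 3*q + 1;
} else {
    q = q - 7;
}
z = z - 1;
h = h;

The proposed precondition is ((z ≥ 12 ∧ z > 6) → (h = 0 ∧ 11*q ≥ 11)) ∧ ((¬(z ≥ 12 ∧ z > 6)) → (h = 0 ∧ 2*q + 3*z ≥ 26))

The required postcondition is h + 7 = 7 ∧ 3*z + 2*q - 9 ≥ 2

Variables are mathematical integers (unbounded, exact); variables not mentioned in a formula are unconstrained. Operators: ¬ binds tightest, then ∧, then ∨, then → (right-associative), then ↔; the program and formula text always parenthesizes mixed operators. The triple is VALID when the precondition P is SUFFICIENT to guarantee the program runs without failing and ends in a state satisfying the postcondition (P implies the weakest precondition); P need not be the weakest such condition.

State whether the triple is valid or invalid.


Working backward. After the program, the postcondition h + 7 = 7 ∧ 3*z + 2*q - 9 ≥ 2 must hold; in canonical form it is h = 0 ∧ 2*q + 3*z ≥ 11.
Before h := h: h = 0 ∧ 2*q + 3*z ≥ 11
Before z := z - 1: h = 0 ∧ 2*q + 3*z ≥ 14
Then branch requires h = 0 ∧ 11*q ≥ 11; else branch requires h = 0 ∧ 2*q + 3*z ≥ 28.
Before the if: ((z ≥ 12 ∧ z > 6) → (h = 0 ∧ 11*q ≥ 11)) ∧ ((¬(z ≥ 12 ∧ z > 6)) → (h = 0 ∧ 2*q + 3*z ≥ 28))
The weakest precondition is ((z ≥ 12 ∧ z > 6) → (h = 0 ∧ 11*q ≥ 11)) ∧ ((¬(z ≥ 12 ∧ z > 6)) → (h = 0 ∧ 2*q + 3*z ≥ 28)).
Check whether ((z ≥ 12 ∧ z > 6) → (h = 0 ∧ 11*q ≥ 11)) ∧ ((¬(z ≥ 12 ∧ z > 6)) → (h = 0 ∧ 2*q + 3*z ≥ 26)) implies it.
Countermodel: at the initial state h = 0, q = -2, z = 10, the precondition holds but the weakest precondition fails.
Answer: invalid


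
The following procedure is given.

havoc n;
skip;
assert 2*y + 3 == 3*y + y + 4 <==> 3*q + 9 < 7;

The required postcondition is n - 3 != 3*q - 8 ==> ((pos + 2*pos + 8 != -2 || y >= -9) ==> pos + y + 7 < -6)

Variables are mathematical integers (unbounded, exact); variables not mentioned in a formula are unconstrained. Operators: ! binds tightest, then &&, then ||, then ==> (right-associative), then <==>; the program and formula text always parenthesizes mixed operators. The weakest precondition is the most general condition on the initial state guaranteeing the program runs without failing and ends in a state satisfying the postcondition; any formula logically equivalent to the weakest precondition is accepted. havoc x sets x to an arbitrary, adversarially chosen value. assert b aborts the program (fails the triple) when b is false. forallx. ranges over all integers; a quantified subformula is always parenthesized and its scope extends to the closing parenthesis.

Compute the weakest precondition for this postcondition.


Working backward. After the program, the postcondition n - 3 != 3*q - 8 ==> ((pos + 2*pos + 8 != -2 || y >= -9) ==> pos + y + 7 < -6) must hold; in canonical form it is n != 3*q - 5 ==> ((3*pos != -10 || y >= -9) ==> pos + y < -13).
Before assert 2*y + 3 == 3*y + y + 4 <==> 3*q + 9 < 7: (2*y == -1 <==> 3*q < -2) && (n != 3*q - 5 ==> ((3*pos != -10 || y >= -9) ==> pos + y < -13))
Before skip: (2*y == -1 <==> 3*q < -2) && (n != 3*q - 5 ==> ((3*pos != -10 || y >= -9) ==> pos + y < -13))
Before havoc n: forall n_1. ((2*y == -1 <==> 3*q < -2) && (n_1 != 3*q - 5 ==> ((3*pos != -10 || y >= -9) ==> pos + y < -13)))
Answer: WP = forall n_1. ((2*y == -1 <==> 3*q < -2) && (n_1 != 3*q - 5 ==> ((3*pos != -10 || y >= -9) ==> pos + y < -13)))


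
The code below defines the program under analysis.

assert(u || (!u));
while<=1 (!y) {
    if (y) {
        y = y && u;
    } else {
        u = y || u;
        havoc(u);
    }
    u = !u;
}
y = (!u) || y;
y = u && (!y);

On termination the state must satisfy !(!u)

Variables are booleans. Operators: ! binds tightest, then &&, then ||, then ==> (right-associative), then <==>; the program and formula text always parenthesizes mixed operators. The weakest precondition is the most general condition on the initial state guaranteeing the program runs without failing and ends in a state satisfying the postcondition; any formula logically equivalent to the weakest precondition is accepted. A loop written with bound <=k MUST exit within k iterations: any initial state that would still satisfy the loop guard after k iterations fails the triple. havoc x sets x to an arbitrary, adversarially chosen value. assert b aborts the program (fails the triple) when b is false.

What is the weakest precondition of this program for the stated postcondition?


Working backward. After the program, the postcondition !(!u) must hold; in canonical form it is u.
Before y := u && (!y): u
Before y := (!u) || y: u
Before the loop (bound <=1), unroll the exhaustion recursion (WP_0 = exit-now case; WP_j = one more guarded iteration, up to j = 1):
  WP_0: y && u
  WP_1: y && (y ==> u)
So before the loop: y && (y ==> u)
Before assert u || (!u): y && (y ==> u)
Answer: WP = y && (y ==> u)


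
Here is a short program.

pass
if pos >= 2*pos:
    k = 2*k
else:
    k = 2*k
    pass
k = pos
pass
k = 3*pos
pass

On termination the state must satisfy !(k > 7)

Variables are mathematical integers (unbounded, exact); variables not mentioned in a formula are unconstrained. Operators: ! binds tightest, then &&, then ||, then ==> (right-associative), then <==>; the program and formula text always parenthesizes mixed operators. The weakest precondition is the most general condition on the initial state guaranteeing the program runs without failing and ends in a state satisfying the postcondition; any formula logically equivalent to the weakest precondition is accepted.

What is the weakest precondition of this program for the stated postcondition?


Working backward. After the program, !(k > 7) must hold.
Before skip: !(k > 7)
Before k := 3*pos: !(3*pos > 7)
Before skip: !(3*pos > 7)
Before k := pos: !(3*pos > 7)
Then branch requires !(3*pos > 7); else branch requires !(3*pos > 7).
Before the if: (pos <= 0 ==> (!(3*pos > 7))) && ((!(pos <= 0)) ==> (!(3*pos > 7)))
Before skip: (pos <= 0 ==> (!(3*pos > 7))) && ((!(pos <= 0)) ==> (!(3*pos > 7)))
Answer: WP = (pos <= 0 ==> (!(3*pos > 7))) && ((!(pos <= 0)) ==> (!(3*pos > 7)))


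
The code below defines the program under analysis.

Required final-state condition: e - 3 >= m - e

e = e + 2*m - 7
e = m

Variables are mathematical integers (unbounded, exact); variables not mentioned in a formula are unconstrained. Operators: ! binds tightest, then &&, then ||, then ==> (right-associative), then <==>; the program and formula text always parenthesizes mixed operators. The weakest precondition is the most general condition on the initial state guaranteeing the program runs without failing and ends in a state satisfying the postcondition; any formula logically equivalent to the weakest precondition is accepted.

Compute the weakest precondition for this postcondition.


Working backward. After the program, the postcondition e - 3 >= m - e must hold; in canonical form it is 2*e >= m + 3.
Before e := m: m >= 3
Before e := e + 2*m - 7: m >= 3
Answer: WP = m >= 3


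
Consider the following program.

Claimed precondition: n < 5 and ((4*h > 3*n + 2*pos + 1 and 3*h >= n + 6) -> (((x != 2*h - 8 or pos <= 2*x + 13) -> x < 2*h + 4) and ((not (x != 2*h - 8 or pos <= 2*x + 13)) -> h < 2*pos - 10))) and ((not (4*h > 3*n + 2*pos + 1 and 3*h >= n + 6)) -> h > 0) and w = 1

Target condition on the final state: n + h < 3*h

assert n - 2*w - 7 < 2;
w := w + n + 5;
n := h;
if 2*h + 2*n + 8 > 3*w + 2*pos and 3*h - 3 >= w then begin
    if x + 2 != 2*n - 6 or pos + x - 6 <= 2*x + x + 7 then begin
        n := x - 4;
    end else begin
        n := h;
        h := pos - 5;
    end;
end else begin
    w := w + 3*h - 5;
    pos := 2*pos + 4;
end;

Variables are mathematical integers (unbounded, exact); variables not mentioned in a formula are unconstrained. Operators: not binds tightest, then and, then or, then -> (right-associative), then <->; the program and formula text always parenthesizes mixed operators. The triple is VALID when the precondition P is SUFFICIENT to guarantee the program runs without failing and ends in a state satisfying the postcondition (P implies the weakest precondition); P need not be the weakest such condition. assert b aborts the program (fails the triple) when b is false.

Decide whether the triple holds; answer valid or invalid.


Working backward. After the program, the postcondition n + h < 3*h must hold; in canonical form it is n < 2*h.
Then branch requires ((x != 2*n - 8 or pos <= 2*x + 13) -> x < 2*h + 4) and ((not (x != 2*n - 8 or pos <= 2*x + 13)) -> h < 2*pos - 10); else branch requires n < 2*h.
Before the if: ((2*h + 2*n > 2*pos + 3*w - 8 and 3*h >= w + 3) -> (((x != 2*n - 8 or pos <= 2*x + 13) -> x < 2*h + 4) and ((not (x != 2*n - 8 or pos <= 2*x + 13)) -> h < 2*pos - 10))) and ((not (2*h + 2*n > 2*pos + 3*w - 8 and 3*h >= w + 3)) -> n < 2*h)
Before n := h: ((4*h > 2*pos + 3*w - 8 and 3*h >= w + 3) -> (((x != 2*h - 8 or pos <= 2*x + 13) -> x < 2*h + 4) and ((not (x != 2*h - 8 or pos <= 2*x + 13)) -> h < 2*pos - 10))) and ((not (4*h > 2*pos + 3*w - 8 and 3*h >= w + 3)) -> h > 0)
Before w := w + n + 5: ((4*h > 3*n + 2*pos + 3*w + 7 and 3*h >= n + w + 8) -> (((x != 2*h - 8 or pos <= 2*x + 13) -> x < 2*h + 4) and ((not (x != 2*h - 8 or pos <= 2*x + 13)) -> h < 2*pos - 10))) and ((not (4*h > 3*n + 2*pos + 3*w + 7 and 3*h >= n + w + 8)) -> h > 0)
Before assert n - 2*w - 7 < 2: n < 2*w + 9 and ((4*h > 3*n + 2*pos + 3*w + 7 and 3*h >= n + w + 8) -> (((x != 2*h - 8 or pos <= 2*x + 13) -> x < 2*h + 4) and ((not (x != 2*h - 8 or pos <= 2*x + 13)) -> h < 2*pos - 10))) and ((not (4*h > 3*n + 2*pos + 3*w + 7 and 3*h >= n + w + 8)) -> h > 0)
The weakest precondition is n < 2*w + 9 and ((4*h > 3*n + 2*pos + 3*w + 7 and 3*h >= n + w + 8) -> (((x != 2*h - 8 or pos <= 2*x + 13) -> x < 2*h + 4) and ((not (x != 2*h - 8 or pos <= 2*x + 13)) -> h < 2*pos - 10))) and ((not (4*h > 3*n + 2*pos + 3*w + 7 and 3*h >= n + w + 8)) -> h > 0).
Check whether n < 5 and ((4*h > 3*n + 2*pos + 1 and 3*h >= n + 6) -> (((x != 2*h - 8 or pos <= 2*x + 13) -> x < 2*h + 4) and ((not (x != 2*h - 8 or pos <= 2*x + 13)) -> h < 2*pos - 10))) and ((not (4*h > 3*n + 2*pos + 1 and 3*h >= n + 6)) -> h > 0) and w = 1 implies it.
Countermodel: at the initial state h = -1, n = -9, pos = 5, w = 1, x = -5, the precondition holds but the weakest precondition fails.
Answer: invalid


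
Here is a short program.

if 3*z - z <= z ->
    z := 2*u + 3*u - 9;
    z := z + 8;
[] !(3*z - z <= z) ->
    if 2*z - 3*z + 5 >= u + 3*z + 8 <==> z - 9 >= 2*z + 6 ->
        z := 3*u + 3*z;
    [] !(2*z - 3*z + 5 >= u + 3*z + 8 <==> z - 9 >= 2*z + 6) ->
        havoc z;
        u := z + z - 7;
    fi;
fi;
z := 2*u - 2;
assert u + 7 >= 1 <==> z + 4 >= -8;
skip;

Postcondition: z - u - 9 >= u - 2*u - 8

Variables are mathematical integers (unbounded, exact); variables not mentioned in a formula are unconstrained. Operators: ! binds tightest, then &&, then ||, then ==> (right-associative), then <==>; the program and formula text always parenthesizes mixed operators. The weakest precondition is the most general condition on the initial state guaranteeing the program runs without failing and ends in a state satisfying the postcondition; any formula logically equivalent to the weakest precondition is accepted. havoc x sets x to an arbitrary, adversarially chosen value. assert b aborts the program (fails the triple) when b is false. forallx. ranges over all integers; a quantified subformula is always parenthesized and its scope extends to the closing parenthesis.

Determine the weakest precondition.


Working backward. After the program, the postcondition z - u - 9 >= u - 2*u - 8 must hold; in canonical form it is z >= 1.
Before skip: z >= 1
Before assert u + 7 >= 1 <==> z + 4 >= -8: (u >= -6 <==> z >= -12) && z >= 1
Before z := 2*u - 2: (u >= -6 <==> 2*u >= -10) && 2*u >= 3
Then branch requires (u >= -6 <==> 2*u >= -10) && 2*u >= 3; else branch requires ((u + 4*z <= -3 <==> z <= -15) ==> ((u >= -6 <==> 2*u >= -10) && 2*u >= 3)) && ((!(u + 4*z <= -3 <==> z <= -15)) ==> (forall z_1. ((2*z_1 >= 1 <==> 4*z_1 >= 4) && 4*z_1 >= 17))).
Before the if: (z <= 0 ==> ((u >= -6 <==> 2*u >= -10) && 2*u >= 3)) && ((!(z <= 0)) ==> (((u + 4*z <= -3 <==> z <= -15) ==> ((u >= -6 <==> 2*u >= -10) && 2*u >= 3)) && ((!(u + 4*z <= -3 <==> z <= -15)) ==> (forall z_1. ((2*z_1 >= 1 <==> 4*z_1 >= 4) && 4*z_1 >= 17)))))
Answer: WP = (z <= 0 ==> ((u >= -6 <==> 2*u >= -10) && 2*u >= 3)) && ((!(z <= 0)) ==> (((u + 4*z <= -3 <==> z <= -15) ==> ((u >= -6 <==> 2*u >= -10) && 2*u >= 3)) && ((!(u + 4*z <= -3 <==> z <= -15)) ==> (forall z_1. ((2*z_1 >= 1 <==> 4*z_1 >= 4) && 4*z_1 >= 17)))))


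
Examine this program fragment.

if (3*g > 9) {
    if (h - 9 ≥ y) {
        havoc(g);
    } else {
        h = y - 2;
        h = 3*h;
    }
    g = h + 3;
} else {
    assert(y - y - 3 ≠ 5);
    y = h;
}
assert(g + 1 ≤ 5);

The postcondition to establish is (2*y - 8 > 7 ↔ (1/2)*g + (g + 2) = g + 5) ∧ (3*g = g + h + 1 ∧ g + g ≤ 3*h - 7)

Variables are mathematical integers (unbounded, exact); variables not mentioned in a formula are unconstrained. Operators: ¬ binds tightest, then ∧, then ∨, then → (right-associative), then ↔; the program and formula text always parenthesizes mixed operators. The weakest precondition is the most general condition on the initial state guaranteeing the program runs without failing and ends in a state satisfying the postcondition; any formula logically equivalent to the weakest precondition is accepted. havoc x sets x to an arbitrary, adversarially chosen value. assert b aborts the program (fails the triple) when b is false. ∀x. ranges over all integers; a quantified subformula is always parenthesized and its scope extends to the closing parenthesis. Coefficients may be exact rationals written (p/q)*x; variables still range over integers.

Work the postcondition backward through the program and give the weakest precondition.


Working backward. After the program, the postcondition (2*y - 8 > 7 ↔ (1/2)*g + (g + 2) = g + 5) ∧ (3*g = g + h + 1 ∧ g + g ≤ 3*h - 7) must hold; in canonical form it is (2*y > 15 ↔ (1/2)*g = 3) ∧ 2*g = h + 1 ∧ 2*g ≤ 3*h - 7.
Before assert g + 1 ≤ 5: g ≤ 4 ∧ (2*y > 15 ↔ (1/2)*g = 3) ∧ 2*g = h + 1 ∧ 2*g ≤ 3*h - 7
Then branch requires (h ≥ y + 9 → (h ≤ 1 ∧ (2*y > 15 ↔ (1/2)*h = 3/2) ∧ h = -5 ∧ h ≥ 13)) ∧ ((¬(h ≥ y + 9)) → (3*y ≤ 7 ∧ (2*y > 15 ↔ (3/2)*y = 9/2) ∧ 3*y = 1 ∧ 3*y ≥ 19)); else branch requires g ≤ 4 ∧ (2*h > 15 ↔ (1/2)*g = 3) ∧ 2*g = h + 1 ∧ 2*g ≤ 3*h - 7.
Before the if: (3*g > 9 → ((h ≥ y + 9 → (h ≤ 1 ∧ (2*y > 15 ↔ (1/2)*h = 3/2) ∧ h = -5 ∧ h ≥ 13)) ∧ ((¬(h ≥ y + 9)) → (3*y ≤ 7 ∧ (2*y > 15 ↔ (3/2)*y = 9/2) ∧ 3*y = 1 ∧ 3*y ≥ 19)))) ∧ ((¬(3*g > 9)) → (g ≤ 4 ∧ (2*h > 15 ↔ (1/2)*g = 3) ∧ 2*g = h + 1 ∧ 2*g ≤ 3*h - 7))
Answer: WP = (3*g > 9 → ((h ≥ y + 9 → (h ≤ 1 ∧ (2*y > 15 ↔ (1/2)*h = 3/2) ∧ h = -5 ∧ h ≥ 13)) ∧ ((¬(h ≥ y + 9)) → (3*y ≤ 7 ∧ (2*y > 15 ↔ (3/2)*y = 9/2) ∧ 3*y = 1 ∧ 3*y ≥ 19)))) ∧ ((¬(3*g > 9)) → (g ≤ 4 ∧ (2*h > 15 ↔ (1/2)*g = 3) ∧ 2*g = h + 1 ∧ 2*g ≤ 3*h - 7))
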